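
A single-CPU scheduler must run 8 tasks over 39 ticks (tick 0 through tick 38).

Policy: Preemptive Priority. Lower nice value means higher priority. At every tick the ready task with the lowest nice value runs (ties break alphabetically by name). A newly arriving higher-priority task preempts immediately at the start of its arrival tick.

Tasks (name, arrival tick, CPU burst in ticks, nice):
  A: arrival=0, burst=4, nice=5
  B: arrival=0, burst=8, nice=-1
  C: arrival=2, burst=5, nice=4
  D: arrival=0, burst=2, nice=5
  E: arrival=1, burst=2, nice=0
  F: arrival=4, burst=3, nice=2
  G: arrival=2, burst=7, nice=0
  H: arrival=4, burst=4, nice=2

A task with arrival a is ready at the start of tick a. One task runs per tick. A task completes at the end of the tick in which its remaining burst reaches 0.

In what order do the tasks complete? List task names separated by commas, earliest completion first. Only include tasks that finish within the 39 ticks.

t=0: ready={A,B,D} → run B
t=1: ready={A,B,D,E} → run B
t=2: ready={A,B,C,D,E,G} → run B
t=3: ready={A,B,C,D,E,G} → run B
t=4: ready={A,B,C,D,E,F,G,H} → run B
t=5: ready={A,B,C,D,E,F,G,H} → run B
t=6: ready={A,B,C,D,E,F,G,H} → run B
t=7: ready={A,B,C,D,E,F,G,H} → run B
t=8: ready={A,C,D,E,F,G,H} → run E
t=9: ready={A,C,D,E,F,G,H} → run E
t=10: ready={A,C,D,F,G,H} → run G
t=11: ready={A,C,D,F,G,H} → run G
t=12: ready={A,C,D,F,G,H} → run G
t=13: ready={A,C,D,F,G,H} → run G
t=14: ready={A,C,D,F,G,H} → run G
t=15: ready={A,C,D,F,G,H} → run G
t=16: ready={A,C,D,F,G,H} → run G
t=17: ready={A,C,D,F,H} → run F
t=18: ready={A,C,D,F,H} → run F
t=19: ready={A,C,D,F,H} → run F
t=20: ready={A,C,D,H} → run H
t=21: ready={A,C,D,H} → run H
t=22: ready={A,C,D,H} → run H
t=23: ready={A,C,D,H} → run H
t=24: ready={A,C,D} → run C
t=25: ready={A,C,D} → run C
t=26: ready={A,C,D} → run C
t=27: ready={A,C,D} → run C
t=28: ready={A,C,D} → run C
t=29: ready={A,D} → run A
t=30: ready={A,D} → run A
t=31: ready={A,D} → run A
t=32: ready={A,D} → run A
t=33: ready={D} → run D
t=34: ready={D} → run D
t=35: (idle)
t=36: (idle)
t=37: (idle)
t=38: (idle)

completion order = B, E, G, F, H, C, A, D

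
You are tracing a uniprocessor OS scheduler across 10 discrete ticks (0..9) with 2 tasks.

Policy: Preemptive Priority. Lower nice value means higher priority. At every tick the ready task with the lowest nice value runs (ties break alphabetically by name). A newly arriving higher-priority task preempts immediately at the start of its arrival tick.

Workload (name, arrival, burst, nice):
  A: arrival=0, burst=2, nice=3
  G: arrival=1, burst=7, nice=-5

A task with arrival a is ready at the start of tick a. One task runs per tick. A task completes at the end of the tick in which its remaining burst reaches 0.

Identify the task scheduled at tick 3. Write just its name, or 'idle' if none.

t=0: ready={A} → run A
t=1: ready={A,G} → run G
t=2: ready={A,G} → run G
t=3: ready={A,G} → run G
t=4: ready={A,G} → run G
t=5: ready={A,G} → run G
t=6: ready={A,G} → run G
t=7: ready={A,G} → run G
t=8: ready={A} → run A
t=9: (idle)

running at tick 3 = G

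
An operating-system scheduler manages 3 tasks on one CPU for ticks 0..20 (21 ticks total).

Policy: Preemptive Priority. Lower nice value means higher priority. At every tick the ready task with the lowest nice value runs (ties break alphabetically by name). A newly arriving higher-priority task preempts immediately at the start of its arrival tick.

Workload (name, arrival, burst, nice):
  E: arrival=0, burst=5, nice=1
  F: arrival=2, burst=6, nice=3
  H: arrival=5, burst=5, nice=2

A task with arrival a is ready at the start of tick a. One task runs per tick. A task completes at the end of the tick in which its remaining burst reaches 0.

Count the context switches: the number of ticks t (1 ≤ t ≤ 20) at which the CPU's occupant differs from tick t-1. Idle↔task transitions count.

t=0: ready={E} → run E
t=1: ready={E} → run E
t=2: ready={E,F} → run E
t=3: ready={E,F} → run E
t=4: ready={E,F} → run E
t=5: ready={F,H} → run H
t=6: ready={F,H} → run H
t=7: ready={F,H} → run H
t=8: ready={F,H} → run H
t=9: ready={F,H} → run H
t=10: ready={F} → run F
t=11: ready={F} → run F
t=12: ready={F} → run F
t=13: ready={F} → run F
t=14: ready={F} → run F
t=15: ready={F} → run F
t=16: (idle)
t=17: (idle)
t=18: (idle)
t=19: (idle)
t=20: (idle)

context switches = 3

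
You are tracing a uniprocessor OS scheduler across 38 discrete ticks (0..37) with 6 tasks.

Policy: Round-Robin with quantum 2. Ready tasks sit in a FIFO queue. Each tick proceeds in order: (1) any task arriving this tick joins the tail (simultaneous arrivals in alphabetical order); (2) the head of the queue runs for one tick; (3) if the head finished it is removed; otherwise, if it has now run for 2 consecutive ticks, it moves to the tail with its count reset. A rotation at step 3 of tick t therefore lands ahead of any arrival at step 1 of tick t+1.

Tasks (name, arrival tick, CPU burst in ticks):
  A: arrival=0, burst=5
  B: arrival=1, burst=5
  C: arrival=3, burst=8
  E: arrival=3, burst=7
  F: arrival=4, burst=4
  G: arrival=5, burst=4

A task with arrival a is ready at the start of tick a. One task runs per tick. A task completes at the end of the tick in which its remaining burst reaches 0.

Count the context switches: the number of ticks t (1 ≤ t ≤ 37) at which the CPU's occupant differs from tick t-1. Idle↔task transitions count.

t=0: queue=[A] q_used=0 → run A
t=1: queue=[A,B] q_used=1 → run A
t=2: queue=[B,A] q_used=0 → run B
t=3: queue=[B,A,C,E] q_used=1 → run B
t=4: queue=[A,C,E,B,F] q_used=0 → run A
t=5: queue=[A,C,E,B,F,G] q_used=1 → run A
t=6: queue=[C,E,B,F,G,A] q_used=0 → run C
t=7: queue=[C,E,B,F,G,A] q_used=1 → run C
t=8: queue=[E,B,F,G,A,C] q_used=0 → run E
t=9: queue=[E,B,F,G,A,C] q_used=1 → run E
t=10: queue=[B,F,G,A,C,E] q_used=0 → run B
t=11: queue=[B,F,G,A,C,E] q_used=1 → run B
t=12: queue=[F,G,A,C,E,B] q_used=0 → run F
t=13: queue=[F,G,A,C,E,B] q_used=1 → run F
t=14: queue=[G,A,C,E,B,F] q_used=0 → run G
t=15: queue=[G,A,C,E,B,F] q_used=1 → run G
t=16: queue=[A,C,E,B,F,G] q_used=0 → run A
t=17: queue=[C,E,B,F,G] q_used=0 → run C
t=18: queue=[C,E,B,F,G] q_used=1 → run C
t=19: queue=[E,B,F,G,C] q_used=0 → run E
t=20: queue=[E,B,F,G,C] q_used=1 → run E
t=21: queue=[B,F,G,C,E] q_used=0 → run B
t=22: queue=[F,G,C,E] q_used=0 → run F
t=23: queue=[F,G,C,E] q_used=1 → run F
t=24: queue=[G,C,E] q_used=0 → run G
t=25: queue=[G,C,E] q_used=1 → run G
t=26: queue=[C,E] q_used=0 → run C
t=27: queue=[C,E] q_used=1 → run C
t=28: queue=[E,C] q_used=0 → run E
t=29: queue=[E,C] q_used=1 → run E
t=30: queue=[C,E] q_used=0 → run C
t=31: queue=[C,E] q_used=1 → run C
t=32: queue=[E] q_used=0 → run E
t=33: (idle)
t=34: (idle)
t=35: (idle)
t=36: (idle)
t=37: (idle)

context switches = 18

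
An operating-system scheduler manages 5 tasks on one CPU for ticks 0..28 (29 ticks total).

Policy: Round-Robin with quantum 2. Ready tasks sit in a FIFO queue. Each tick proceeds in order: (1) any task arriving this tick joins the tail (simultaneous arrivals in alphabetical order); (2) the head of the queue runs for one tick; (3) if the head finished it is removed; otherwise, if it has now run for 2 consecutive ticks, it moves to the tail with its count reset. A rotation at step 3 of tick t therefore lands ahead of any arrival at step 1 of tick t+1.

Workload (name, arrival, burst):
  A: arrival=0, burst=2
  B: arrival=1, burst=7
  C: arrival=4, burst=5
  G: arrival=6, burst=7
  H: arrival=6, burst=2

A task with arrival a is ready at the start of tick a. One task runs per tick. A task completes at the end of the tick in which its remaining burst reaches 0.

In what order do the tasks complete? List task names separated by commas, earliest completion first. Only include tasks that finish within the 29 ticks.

t=0: queue=[A] q_used=0 → run A
t=1: queue=[A,B] q_used=1 → run A
t=2: queue=[B] q_used=0 → run B
t=3: queue=[B] q_used=1 → run B
t=4: queue=[B,C] q_used=0 → run B
t=5: queue=[B,C] q_used=1 → run B
t=6: queue=[C,B,G,H] q_used=0 → run C
t=7: queue=[C,B,G,H] q_used=1 → run C
t=8: queue=[B,G,H,C] q_used=0 → run B
t=9: queue=[B,G,H,C] q_used=1 → run B
t=10: queue=[G,H,C,B] q_used=0 → run G
t=11: queue=[G,H,C,B] q_used=1 → run G
t=12: queue=[H,C,B,G] q_used=0 → run H
t=13: queue=[H,C,B,G] q_used=1 → run H
t=14: queue=[C,B,G] q_used=0 → run C
t=15: queue=[C,B,G] q_used=1 → run C
t=16: queue=[B,G,C] q_used=0 → run B
t=17: queue=[G,C] q_used=0 → run G
t=18: queue=[G,C] q_used=1 → run G
t=19: queue=[C,G] q_used=0 → run C
t=20: queue=[G] q_used=0 → run G
t=21: queue=[G] q_used=1 → run G
t=22: queue=[G] q_used=0 → run G
t=23: (idle)
t=24: (idle)
t=25: (idle)
t=26: (idle)
t=27: (idle)
t=28: (idle)

completion order = A, H, B, C, G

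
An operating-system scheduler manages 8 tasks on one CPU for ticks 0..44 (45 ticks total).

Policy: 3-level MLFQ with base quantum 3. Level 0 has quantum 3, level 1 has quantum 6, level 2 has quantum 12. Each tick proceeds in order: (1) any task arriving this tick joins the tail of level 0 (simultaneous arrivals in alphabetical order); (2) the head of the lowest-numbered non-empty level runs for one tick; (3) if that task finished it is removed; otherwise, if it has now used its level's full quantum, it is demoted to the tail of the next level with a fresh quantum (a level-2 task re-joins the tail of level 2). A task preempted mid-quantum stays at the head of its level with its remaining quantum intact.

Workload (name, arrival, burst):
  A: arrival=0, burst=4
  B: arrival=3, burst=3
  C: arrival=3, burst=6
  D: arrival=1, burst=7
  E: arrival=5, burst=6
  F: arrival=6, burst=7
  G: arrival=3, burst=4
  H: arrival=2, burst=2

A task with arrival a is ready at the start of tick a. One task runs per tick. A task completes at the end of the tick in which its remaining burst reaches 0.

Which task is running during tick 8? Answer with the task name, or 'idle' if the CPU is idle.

t=0: L0/L1/L2 = A/-/- → run A
t=1: L0/L1/L2 = AD/-/- → run A
t=2: L0/L1/L2 = ADH/-/- → run A
t=3: L0/L1/L2 = DHBCG/A/- → run D
t=4: L0/L1/L2 = DHBCG/A/- → run D
t=5: L0/L1/L2 = DHBCGE/A/- → run D
t=6: L0/L1/L2 = HBCGEF/AD/- → run H
t=7: L0/L1/L2 = HBCGEF/AD/- → run H
t=8: L0/L1/L2 = BCGEF/AD/- → run B
t=9: L0/L1/L2 = BCGEF/AD/- → run B
t=10: L0/L1/L2 = BCGEF/AD/- → run B
t=11: L0/L1/L2 = CGEF/AD/- → run C
t=12: L0/L1/L2 = CGEF/AD/- → run C
t=13: L0/L1/L2 = CGEF/AD/- → run C
t=14: L0/L1/L2 = GEF/ADC/- → run G
t=15: L0/L1/L2 = GEF/ADC/- → run G
t=16: L0/L1/L2 = GEF/ADC/- → run G
t=17: L0/L1/L2 = EF/ADCG/- → run E
t=18: L0/L1/L2 = EF/ADCG/- → run E
t=19: L0/L1/L2 = EF/ADCG/- → run E
t=20: L0/L1/L2 = F/ADCGE/- → run F
t=21: L0/L1/L2 = F/ADCGE/- → run F
t=22: L0/L1/L2 = F/ADCGE/- → run F
t=23: L0/L1/L2 = -/ADCGEF/- → run A
t=24: L0/L1/L2 = -/DCGEF/- → run D
t=25: L0/L1/L2 = -/DCGEF/- → run D
t=26: L0/L1/L2 = -/DCGEF/- → run D
t=27: L0/L1/L2 = -/DCGEF/- → run D
t=28: L0/L1/L2 = -/CGEF/- → run C
t=29: L0/L1/L2 = -/CGEF/- → run C
t=30: L0/L1/L2 = -/CGEF/- → run C
t=31: L0/L1/L2 = -/GEF/- → run G
t=32: L0/L1/L2 = -/EF/- → run E
t=33: L0/L1/L2 = -/EF/- → run E
t=34: L0/L1/L2 = -/EF/- → run E
t=35: L0/L1/L2 = -/F/- → run F
t=36: L0/L1/L2 = -/F/- → run F
t=37: L0/L1/L2 = -/F/- → run F
t=38: L0/L1/L2 = -/F/- → run F
t=39: (idle)
t=40: (idle)
t=41: (idle)
t=42: (idle)
t=43: (idle)
t=44: (idle)

running at tick 8 = B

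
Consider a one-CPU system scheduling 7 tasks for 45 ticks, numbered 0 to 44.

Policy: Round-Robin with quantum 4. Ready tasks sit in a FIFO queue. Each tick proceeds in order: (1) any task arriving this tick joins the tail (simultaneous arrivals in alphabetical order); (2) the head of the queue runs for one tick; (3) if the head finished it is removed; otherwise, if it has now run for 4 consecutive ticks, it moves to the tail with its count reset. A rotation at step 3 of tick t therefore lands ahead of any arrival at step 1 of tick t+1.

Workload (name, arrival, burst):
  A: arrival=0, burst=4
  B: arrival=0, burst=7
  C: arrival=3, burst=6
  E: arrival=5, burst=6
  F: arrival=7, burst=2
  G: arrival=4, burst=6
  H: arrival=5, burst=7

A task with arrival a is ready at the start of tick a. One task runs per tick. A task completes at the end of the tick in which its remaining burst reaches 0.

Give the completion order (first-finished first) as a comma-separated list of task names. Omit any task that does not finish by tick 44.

completion order = A, F, B, C, G, E, H

t=0: queue=[A,B] q_used=0 → run A
t=1: queue=[A,B] q_used=1 → run A
t=2: queue=[A,B] q_used=2 → run A
t=3: queue=[A,B,C] q_used=3 → run A
t=4: queue=[B,C,G] q_used=0 → run B
t=5: queue=[B,C,G,E,H] q_used=1 → run B
t=6: queue=[B,C,G,E,H] q_used=2 → run B
t=7: queue=[B,C,G,E,H,F] q_used=3 → run B
t=8: queue=[C,G,E,H,F,B] q_used=0 → run C
t=9: queue=[C,G,E,H,F,B] q_used=1 → run C
t=10: queue=[C,G,E,H,F,B] q_used=2 → run C
t=11: queue=[C,G,E,H,F,B] q_used=3 → run C
t=12: queue=[G,E,H,F,B,C] q_used=0 → run G
t=13: queue=[G,E,H,F,B,C] q_used=1 → run G
t=14: queue=[G,E,H,F,B,C] q_used=2 → run G
t=15: queue=[G,E,H,F,B,C] q_used=3 → run G
t=16: queue=[E,H,F,B,C,G] q_used=0 → run E
t=17: queue=[E,H,F,B,C,G] q_used=1 → run E
t=18: queue=[E,H,F,B,C,G] q_used=2 → run E
t=19: queue=[E,H,F,B,C,G] q_used=3 → run E
t=20: queue=[H,F,B,C,G,E] q_used=0 → run H
t=21: queue=[H,F,B,C,G,E] q_used=1 → run H
t=22: queue=[H,F,B,C,G,E] q_used=2 → run H
t=23: queue=[H,F,B,C,G,E] q_used=3 → run H
t=24: queue=[F,B,C,G,E,H] q_used=0 → run F
t=25: queue=[F,B,C,G,E,H] q_used=1 → run F
t=26: queue=[B,C,G,E,H] q_used=0 → run B
t=27: queue=[B,C,G,E,H] q_used=1 → run B
t=28: queue=[B,C,G,E,H] q_used=2 → run B
t=29: queue=[C,G,E,H] q_used=0 → run C
t=30: queue=[C,G,E,H] q_used=1 → run C
t=31: queue=[G,E,H] q_used=0 → run G
t=32: queue=[G,E,H] q_used=1 → run G
t=33: queue=[E,H] q_used=0 → run E
t=34: queue=[E,H] q_used=1 → run E
t=35: queue=[H] q_used=0 → run H
t=36: queue=[H] q_used=1 → run H
t=37: queue=[H] q_used=2 → run H
t=38: (idle)
t=39: (idle)
t=40: (idle)
t=41: (idle)
t=42: (idle)
t=43: (idle)
t=44: (idle)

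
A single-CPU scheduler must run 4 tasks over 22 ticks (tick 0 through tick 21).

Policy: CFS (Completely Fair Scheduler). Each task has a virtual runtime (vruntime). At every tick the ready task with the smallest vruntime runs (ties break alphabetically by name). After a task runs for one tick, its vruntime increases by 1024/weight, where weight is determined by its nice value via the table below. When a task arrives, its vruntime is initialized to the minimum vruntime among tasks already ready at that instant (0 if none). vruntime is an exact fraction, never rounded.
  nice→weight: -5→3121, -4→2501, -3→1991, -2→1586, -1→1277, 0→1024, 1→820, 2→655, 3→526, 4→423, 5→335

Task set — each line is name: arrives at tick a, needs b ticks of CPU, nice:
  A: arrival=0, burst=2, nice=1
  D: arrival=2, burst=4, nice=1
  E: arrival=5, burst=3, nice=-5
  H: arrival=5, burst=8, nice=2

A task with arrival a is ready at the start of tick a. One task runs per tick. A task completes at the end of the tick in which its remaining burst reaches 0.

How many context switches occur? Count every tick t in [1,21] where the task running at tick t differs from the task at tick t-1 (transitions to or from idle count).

context switches = 6

t=0: vr[A=0] → run A
t=1: vr[A=256/205] → run A
t=2: vr[D=0] → run D
t=3: vr[D=256/205] → run D
t=4: vr[D=512/205] → run D
t=5: vr[D=768/205 E=768/205 H=768/205] → run D
t=6: vr[E=768/205 H=768/205] → run E
t=7: vr[E=2606848/639805 H=768/205] → run H
t=8: vr[E=2606848/639805 H=142592/26855] → run E
t=9: vr[E=2816768/639805 H=142592/26855] → run E
t=10: vr[H=142592/26855] → run H
t=11: vr[H=184576/26855] → run H
t=12: vr[H=45312/5371] → run H
t=13: vr[H=268544/26855] → run H
t=14: vr[H=310528/26855] → run H
t=15: vr[H=352512/26855] → run H
t=16: vr[H=394496/26855] → run H
t=17: (idle)
t=18: (idle)
t=19: (idle)
t=20: (idle)
t=21: (idle)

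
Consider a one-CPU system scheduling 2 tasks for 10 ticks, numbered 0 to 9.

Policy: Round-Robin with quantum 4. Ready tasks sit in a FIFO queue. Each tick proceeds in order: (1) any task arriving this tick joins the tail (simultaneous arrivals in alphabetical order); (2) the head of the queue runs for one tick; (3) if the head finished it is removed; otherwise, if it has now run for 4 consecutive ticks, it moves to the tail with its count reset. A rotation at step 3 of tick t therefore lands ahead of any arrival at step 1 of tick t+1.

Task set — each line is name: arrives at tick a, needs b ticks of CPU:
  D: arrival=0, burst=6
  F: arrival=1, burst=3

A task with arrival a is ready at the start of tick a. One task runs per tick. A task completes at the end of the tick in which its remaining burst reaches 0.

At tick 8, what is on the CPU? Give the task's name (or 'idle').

t=0: queue=[D] q_used=0 → run D
t=1: queue=[D,F] q_used=1 → run D
t=2: queue=[D,F] q_used=2 → run D
t=3: queue=[D,F] q_used=3 → run D
t=4: queue=[F,D] q_used=0 → run F
t=5: queue=[F,D] q_used=1 → run F
t=6: queue=[F,D] q_used=2 → run F
t=7: queue=[D] q_used=0 → run D
t=8: queue=[D] q_used=1 → run D
t=9: (idle)

running at tick 8 = D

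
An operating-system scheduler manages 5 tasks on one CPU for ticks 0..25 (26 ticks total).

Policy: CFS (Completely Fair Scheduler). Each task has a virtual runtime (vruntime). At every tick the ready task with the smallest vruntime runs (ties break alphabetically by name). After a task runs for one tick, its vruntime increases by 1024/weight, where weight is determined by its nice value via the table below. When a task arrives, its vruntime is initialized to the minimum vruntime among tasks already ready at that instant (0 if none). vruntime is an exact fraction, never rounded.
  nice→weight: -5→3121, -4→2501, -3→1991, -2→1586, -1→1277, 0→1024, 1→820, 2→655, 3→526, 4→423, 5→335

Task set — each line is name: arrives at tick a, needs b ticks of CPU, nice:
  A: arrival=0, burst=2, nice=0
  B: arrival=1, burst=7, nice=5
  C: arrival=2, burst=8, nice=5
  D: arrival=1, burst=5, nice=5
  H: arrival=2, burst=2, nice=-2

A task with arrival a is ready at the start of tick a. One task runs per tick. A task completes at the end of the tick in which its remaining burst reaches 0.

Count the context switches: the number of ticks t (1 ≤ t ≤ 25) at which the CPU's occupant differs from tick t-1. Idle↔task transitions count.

context switches = 21

t=0: vr[A=0] → run A
t=1: vr[A=1 B=1 D=1] → run A
t=2: vr[B=1 C=1 D=1 H=1] → run B
t=3: vr[B=1359/335 C=1 D=1 H=1] → run C
t=4: vr[B=1359/335 C=1359/335 D=1 H=1] → run D
t=5: vr[B=1359/335 C=1359/335 D=1359/335 H=1] → run H
t=6: vr[B=1359/335 C=1359/335 D=1359/335 H=1305/793] → run H
t=7: vr[B=1359/335 C=1359/335 D=1359/335] → run B
t=8: vr[B=2383/335 C=1359/335 D=1359/335] → run C
t=9: vr[B=2383/335 C=2383/335 D=1359/335] → run D
t=10: vr[B=2383/335 C=2383/335 D=2383/335] → run B
t=11: vr[B=3407/335 C=2383/335 D=2383/335] → run C
t=12: vr[B=3407/335 C=3407/335 D=2383/335] → run D
t=13: vr[B=3407/335 C=3407/335 D=3407/335] → run B
t=14: vr[B=4431/335 C=3407/335 D=3407/335] → run C
t=15: vr[B=4431/335 C=4431/335 D=3407/335] → run D
t=16: vr[B=4431/335 C=4431/335 D=4431/335] → run B
t=17: vr[B=1091/67 C=4431/335 D=4431/335] → run C
t=18: vr[B=1091/67 C=1091/67 D=4431/335] → run D
t=19: vr[B=1091/67 C=1091/67] → run B
t=20: vr[B=6479/335 C=1091/67] → run C
t=21: vr[B=6479/335 C=6479/335] → run B
t=22: vr[C=6479/335] → run C
t=23: vr[C=7503/335] → run C
t=24: (idle)
t=25: (idle)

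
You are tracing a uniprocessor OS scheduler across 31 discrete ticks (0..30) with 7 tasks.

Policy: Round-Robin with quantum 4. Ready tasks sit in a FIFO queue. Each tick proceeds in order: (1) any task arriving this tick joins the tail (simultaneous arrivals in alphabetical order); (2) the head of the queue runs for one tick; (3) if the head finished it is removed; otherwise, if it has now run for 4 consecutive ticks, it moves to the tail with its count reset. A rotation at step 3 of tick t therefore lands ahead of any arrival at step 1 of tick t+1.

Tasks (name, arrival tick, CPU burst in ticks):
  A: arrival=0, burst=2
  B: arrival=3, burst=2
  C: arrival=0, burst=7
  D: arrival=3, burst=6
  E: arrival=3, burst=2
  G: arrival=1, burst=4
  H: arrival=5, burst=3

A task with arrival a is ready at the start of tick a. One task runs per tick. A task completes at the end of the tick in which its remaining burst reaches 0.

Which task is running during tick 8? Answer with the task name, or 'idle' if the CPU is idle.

t=0: queue=[A,C] q_used=0 → run A
t=1: queue=[A,C,G] q_used=1 → run A
t=2: queue=[C,G] q_used=0 → run C
t=3: queue=[C,G,B,D,E] q_used=1 → run C
t=4: queue=[C,G,B,D,E] q_used=2 → run C
t=5: queue=[C,G,B,D,E,H] q_used=3 → run C
t=6: queue=[G,B,D,E,H,C] q_used=0 → run G
t=7: queue=[G,B,D,E,H,C] q_used=1 → run G
t=8: queue=[G,B,D,E,H,C] q_used=2 → run G
t=9: queue=[G,B,D,E,H,C] q_used=3 → run G
t=10: queue=[B,D,E,H,C] q_used=0 → run B
t=11: queue=[B,D,E,H,C] q_used=1 → run B
t=12: queue=[D,E,H,C] q_used=0 → run D
t=13: queue=[D,E,H,C] q_used=1 → run D
t=14: queue=[D,E,H,C] q_used=2 → run D
t=15: queue=[D,E,H,C] q_used=3 → run D
t=16: queue=[E,H,C,D] q_used=0 → run E
t=17: queue=[E,H,C,D] q_used=1 → run E
t=18: queue=[H,C,D] q_used=0 → run H
t=19: queue=[H,C,D] q_used=1 → run H
t=20: queue=[H,C,D] q_used=2 → run H
t=21: queue=[C,D] q_used=0 → run C
t=22: queue=[C,D] q_used=1 → run C
t=23: queue=[C,D] q_used=2 → run C
t=24: queue=[D] q_used=0 → run D
t=25: queue=[D] q_used=1 → run D
t=26: (idle)
t=27: (idle)
t=28: (idle)
t=29: (idle)
t=30: (idle)

running at tick 8 = G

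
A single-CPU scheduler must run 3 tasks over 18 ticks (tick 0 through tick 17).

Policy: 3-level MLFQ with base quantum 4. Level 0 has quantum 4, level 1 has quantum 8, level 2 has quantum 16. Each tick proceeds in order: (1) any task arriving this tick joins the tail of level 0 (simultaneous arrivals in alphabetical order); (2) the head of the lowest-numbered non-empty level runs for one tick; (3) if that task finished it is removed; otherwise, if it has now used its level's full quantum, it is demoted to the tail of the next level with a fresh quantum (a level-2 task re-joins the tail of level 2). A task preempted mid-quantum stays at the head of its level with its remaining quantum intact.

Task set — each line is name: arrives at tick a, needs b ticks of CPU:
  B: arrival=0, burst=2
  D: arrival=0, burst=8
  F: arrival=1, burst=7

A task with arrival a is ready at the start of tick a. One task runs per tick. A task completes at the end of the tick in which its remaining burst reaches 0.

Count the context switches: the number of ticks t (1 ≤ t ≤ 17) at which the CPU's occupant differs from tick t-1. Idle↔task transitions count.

context switches = 5

t=0: L0/L1/L2 = BD/-/- → run B
t=1: L0/L1/L2 = BDF/-/- → run B
t=2: L0/L1/L2 = DF/-/- → run D
t=3: L0/L1/L2 = DF/-/- → run D
t=4: L0/L1/L2 = DF/-/- → run D
t=5: L0/L1/L2 = DF/-/- → run D
t=6: L0/L1/L2 = F/D/- → run F
t=7: L0/L1/L2 = F/D/- → run F
t=8: L0/L1/L2 = F/D/- → run F
t=9: L0/L1/L2 = F/D/- → run F
t=10: L0/L1/L2 = -/DF/- → run D
t=11: L0/L1/L2 = -/DF/- → run D
t=12: L0/L1/L2 = -/DF/- → run D
t=13: L0/L1/L2 = -/DF/- → run D
t=14: L0/L1/L2 = -/F/- → run F
t=15: L0/L1/L2 = -/F/- → run F
t=16: L0/L1/L2 = -/F/- → run F
t=17: (idle)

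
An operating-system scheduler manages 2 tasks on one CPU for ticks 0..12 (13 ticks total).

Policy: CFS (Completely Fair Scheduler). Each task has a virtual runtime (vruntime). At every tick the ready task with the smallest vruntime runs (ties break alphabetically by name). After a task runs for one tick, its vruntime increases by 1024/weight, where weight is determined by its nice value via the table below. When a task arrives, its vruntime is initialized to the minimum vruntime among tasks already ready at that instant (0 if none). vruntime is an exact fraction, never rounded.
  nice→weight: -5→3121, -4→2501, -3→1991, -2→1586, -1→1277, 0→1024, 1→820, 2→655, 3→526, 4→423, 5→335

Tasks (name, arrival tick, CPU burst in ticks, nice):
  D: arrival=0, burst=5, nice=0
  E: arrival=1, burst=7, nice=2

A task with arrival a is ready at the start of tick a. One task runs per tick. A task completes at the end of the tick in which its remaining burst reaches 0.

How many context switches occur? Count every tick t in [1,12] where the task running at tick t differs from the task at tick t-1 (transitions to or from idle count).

context switches = 6

t=0: vr[D=0] → run D
t=1: vr[D=1 E=1] → run D
t=2: vr[D=2 E=1] → run E
t=3: vr[D=2 E=1679/655] → run D
t=4: vr[D=3 E=1679/655] → run E
t=5: vr[D=3 E=2703/655] → run D
t=6: vr[D=4 E=2703/655] → run D
t=7: vr[E=2703/655] → run E
t=8: vr[E=3727/655] → run E
t=9: vr[E=4751/655] → run E
t=10: vr[E=1155/131] → run E
t=11: vr[E=6799/655] → run E
t=12: (idle)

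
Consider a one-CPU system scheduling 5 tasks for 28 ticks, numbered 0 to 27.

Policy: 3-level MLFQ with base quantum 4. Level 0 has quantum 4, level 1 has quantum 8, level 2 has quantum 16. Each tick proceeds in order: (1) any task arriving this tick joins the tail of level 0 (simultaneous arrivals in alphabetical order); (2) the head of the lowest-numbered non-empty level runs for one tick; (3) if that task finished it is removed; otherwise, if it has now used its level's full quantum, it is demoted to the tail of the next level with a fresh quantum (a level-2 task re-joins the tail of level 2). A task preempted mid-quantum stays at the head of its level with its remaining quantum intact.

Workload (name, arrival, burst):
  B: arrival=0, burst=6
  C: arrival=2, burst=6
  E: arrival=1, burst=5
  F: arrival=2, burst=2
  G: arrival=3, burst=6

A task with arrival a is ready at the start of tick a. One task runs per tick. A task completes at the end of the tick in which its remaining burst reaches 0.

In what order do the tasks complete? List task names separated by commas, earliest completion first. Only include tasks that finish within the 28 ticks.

completion order = F, B, E, C, G

t=0: L0/L1/L2 = B/-/- → run B
t=1: L0/L1/L2 = BE/-/- → run B
t=2: L0/L1/L2 = BECF/-/- → run B
t=3: L0/L1/L2 = BECFG/-/- → run B
t=4: L0/L1/L2 = ECFG/B/- → run E
t=5: L0/L1/L2 = ECFG/B/- → run E
t=6: L0/L1/L2 = ECFG/B/- → run E
t=7: L0/L1/L2 = ECFG/B/- → run E
t=8: L0/L1/L2 = CFG/BE/- → run C
t=9: L0/L1/L2 = CFG/BE/- → run C
t=10: L0/L1/L2 = CFG/BE/- → run C
t=11: L0/L1/L2 = CFG/BE/- → run C
t=12: L0/L1/L2 = FG/BEC/- → run F
t=13: L0/L1/L2 = FG/BEC/- → run F
t=14: L0/L1/L2 = G/BEC/- → run G
t=15: L0/L1/L2 = G/BEC/- → run G
t=16: L0/L1/L2 = G/BEC/- → run G
t=17: L0/L1/L2 = G/BEC/- → run G
t=18: L0/L1/L2 = -/BECG/- → run B
t=19: L0/L1/L2 = -/BECG/- → run B
t=20: L0/L1/L2 = -/ECG/- → run E
t=21: L0/L1/L2 = -/CG/- → run C
t=22: L0/L1/L2 = -/CG/- → run C
t=23: L0/L1/L2 = -/G/- → run G
t=24: L0/L1/L2 = -/G/- → run G
t=25: (idle)
t=26: (idle)
t=27: (idle)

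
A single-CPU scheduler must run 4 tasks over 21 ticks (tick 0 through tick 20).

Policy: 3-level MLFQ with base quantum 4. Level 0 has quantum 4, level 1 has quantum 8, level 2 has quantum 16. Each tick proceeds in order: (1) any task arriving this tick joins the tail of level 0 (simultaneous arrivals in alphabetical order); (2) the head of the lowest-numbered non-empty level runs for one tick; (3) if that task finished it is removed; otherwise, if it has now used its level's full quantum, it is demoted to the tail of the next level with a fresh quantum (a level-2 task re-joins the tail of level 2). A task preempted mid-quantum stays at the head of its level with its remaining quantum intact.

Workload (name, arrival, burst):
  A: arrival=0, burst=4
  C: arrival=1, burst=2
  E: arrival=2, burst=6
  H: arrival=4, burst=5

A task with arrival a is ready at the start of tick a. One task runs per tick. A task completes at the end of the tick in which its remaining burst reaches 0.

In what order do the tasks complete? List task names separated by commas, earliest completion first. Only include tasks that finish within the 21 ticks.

t=0: L0/L1/L2 = A/-/- → run A
t=1: L0/L1/L2 = AC/-/- → run A
t=2: L0/L1/L2 = ACE/-/- → run A
t=3: L0/L1/L2 = ACE/-/- → run A
t=4: L0/L1/L2 = CEH/-/- → run C
t=5: L0/L1/L2 = CEH/-/- → run C
t=6: L0/L1/L2 = EH/-/- → run E
t=7: L0/L1/L2 = EH/-/- → run E
t=8: L0/L1/L2 = EH/-/- → run E
t=9: L0/L1/L2 = EH/-/- → run E
t=10: L0/L1/L2 = H/E/- → run H
t=11: L0/L1/L2 = H/E/- → run H
t=12: L0/L1/L2 = H/E/- → run H
t=13: L0/L1/L2 = H/E/- → run H
t=14: L0/L1/L2 = -/EH/- → run E
t=15: L0/L1/L2 = -/EH/- → run E
t=16: L0/L1/L2 = -/H/- → run H
t=17: (idle)
t=18: (idle)
t=19: (idle)
t=20: (idle)

completion order = A, C, E, H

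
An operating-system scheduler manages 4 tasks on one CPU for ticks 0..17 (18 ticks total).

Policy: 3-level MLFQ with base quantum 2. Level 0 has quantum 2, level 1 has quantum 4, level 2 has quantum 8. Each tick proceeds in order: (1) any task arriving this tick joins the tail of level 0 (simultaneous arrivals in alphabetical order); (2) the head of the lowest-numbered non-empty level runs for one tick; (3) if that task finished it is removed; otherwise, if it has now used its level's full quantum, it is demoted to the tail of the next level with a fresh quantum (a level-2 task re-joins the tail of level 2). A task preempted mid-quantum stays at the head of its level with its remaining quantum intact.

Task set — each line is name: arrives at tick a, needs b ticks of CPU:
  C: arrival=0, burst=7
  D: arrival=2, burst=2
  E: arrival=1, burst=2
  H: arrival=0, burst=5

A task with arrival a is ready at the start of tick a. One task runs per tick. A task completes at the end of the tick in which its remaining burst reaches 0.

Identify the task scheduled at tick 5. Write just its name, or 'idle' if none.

running at tick 5 = E

t=0: L0/L1/L2 = CH/-/- → run C
t=1: L0/L1/L2 = CHE/-/- → run C
t=2: L0/L1/L2 = HED/C/- → run H
t=3: L0/L1/L2 = HED/C/- → run H
t=4: L0/L1/L2 = ED/CH/- → run E
t=5: L0/L1/L2 = ED/CH/- → run E
t=6: L0/L1/L2 = D/CH/- → run D
t=7: L0/L1/L2 = D/CH/- → run D
t=8: L0/L1/L2 = -/CH/- → run C
t=9: L0/L1/L2 = -/CH/- → run C
t=10: L0/L1/L2 = -/CH/- → run C
t=11: L0/L1/L2 = -/CH/- → run C
t=12: L0/L1/L2 = -/H/C → run H
t=13: L0/L1/L2 = -/H/C → run H
t=14: L0/L1/L2 = -/H/C → run H
t=15: L0/L1/L2 = -/-/C → run C
t=16: (idle)
t=17: (idle)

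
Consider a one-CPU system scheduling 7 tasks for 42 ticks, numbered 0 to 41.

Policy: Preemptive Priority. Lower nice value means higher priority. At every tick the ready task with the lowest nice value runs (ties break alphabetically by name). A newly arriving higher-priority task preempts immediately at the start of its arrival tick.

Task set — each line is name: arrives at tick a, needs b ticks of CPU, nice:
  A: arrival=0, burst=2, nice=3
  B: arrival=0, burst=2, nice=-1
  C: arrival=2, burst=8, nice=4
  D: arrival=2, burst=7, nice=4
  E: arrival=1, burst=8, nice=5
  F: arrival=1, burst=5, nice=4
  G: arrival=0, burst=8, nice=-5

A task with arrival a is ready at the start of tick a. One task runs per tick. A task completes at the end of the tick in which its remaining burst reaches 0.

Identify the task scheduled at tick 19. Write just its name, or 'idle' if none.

t=0: ready={A,B,G} → run G
t=1: ready={A,B,E,F,G} → run G
t=2: ready={A,B,C,D,E,F,G} → run G
t=3: ready={A,B,C,D,E,F,G} → run G
t=4: ready={A,B,C,D,E,F,G} → run G
t=5: ready={A,B,C,D,E,F,G} → run G
t=6: ready={A,B,C,D,E,F,G} → run G
t=7: ready={A,B,C,D,E,F,G} → run G
t=8: ready={A,B,C,D,E,F} → run B
t=9: ready={A,B,C,D,E,F} → run B
t=10: ready={A,C,D,E,F} → run A
t=11: ready={A,C,D,E,F} → run A
t=12: ready={C,D,E,F} → run C
t=13: ready={C,D,E,F} → run C
t=14: ready={C,D,E,F} → run C
t=15: ready={C,D,E,F} → run C
t=16: ready={C,D,E,F} → run C
t=17: ready={C,D,E,F} → run C
t=18: ready={C,D,E,F} → run C
t=19: ready={C,D,E,F} → run C
t=20: ready={D,E,F} → run D
t=21: ready={D,E,F} → run D
t=22: ready={D,E,F} → run D
t=23: ready={D,E,F} → run D
t=24: ready={D,E,F} → run D
t=25: ready={D,E,F} → run D
t=26: ready={D,E,F} → run D
t=27: ready={E,F} → run F
t=28: ready={E,F} → run F
t=29: ready={E,F} → run F
t=30: ready={E,F} → run F
t=31: ready={E,F} → run F
t=32: ready={E} → run E
t=33: ready={E} → run E
t=34: ready={E} → run E
t=35: ready={E} → run E
t=36: ready={E} → run E
t=37: ready={E} → run E
t=38: ready={E} → run E
t=39: ready={E} → run E
t=40: (idle)
t=41: (idle)

running at tick 19 = C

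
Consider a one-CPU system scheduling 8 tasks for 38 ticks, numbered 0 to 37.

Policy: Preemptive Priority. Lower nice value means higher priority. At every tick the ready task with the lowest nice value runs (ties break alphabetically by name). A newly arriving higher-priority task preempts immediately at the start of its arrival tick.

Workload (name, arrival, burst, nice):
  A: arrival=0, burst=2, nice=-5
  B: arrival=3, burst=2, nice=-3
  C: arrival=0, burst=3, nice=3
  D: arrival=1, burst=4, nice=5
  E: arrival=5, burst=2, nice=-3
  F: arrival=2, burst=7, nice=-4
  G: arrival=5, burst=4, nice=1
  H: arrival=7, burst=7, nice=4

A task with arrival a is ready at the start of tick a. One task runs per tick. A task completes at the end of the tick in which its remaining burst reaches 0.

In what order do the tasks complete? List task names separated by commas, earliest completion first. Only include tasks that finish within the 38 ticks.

completion order = A, F, B, E, G, C, H, D

t=0: ready={A,C} → run A
t=1: ready={A,C,D} → run A
t=2: ready={C,D,F} → run F
t=3: ready={B,C,D,F} → run F
t=4: ready={B,C,D,F} → run F
t=5: ready={B,C,D,E,F,G} → run F
t=6: ready={B,C,D,E,F,G} → run F
t=7: ready={B,C,D,E,F,G,H} → run F
t=8: ready={B,C,D,E,F,G,H} → run F
t=9: ready={B,C,D,E,G,H} → run B
t=10: ready={B,C,D,E,G,H} → run B
t=11: ready={C,D,E,G,H} → run E
t=12: ready={C,D,E,G,H} → run E
t=13: ready={C,D,G,H} → run G
t=14: ready={C,D,G,H} → run G
t=15: ready={C,D,G,H} → run G
t=16: ready={C,D,G,H} → run G
t=17: ready={C,D,H} → run C
t=18: ready={C,D,H} → run C
t=19: ready={C,D,H} → run C
t=20: ready={D,H} → run H
t=21: ready={D,H} → run H
t=22: ready={D,H} → run H
t=23: ready={D,H} → run H
t=24: ready={D,H} → run H
t=25: ready={D,H} → run H
t=26: ready={D,H} → run H
t=27: ready={D} → run D
t=28: ready={D} → run D
t=29: ready={D} → run D
t=30: ready={D} → run D
t=31: (idle)
t=32: (idle)
t=33: (idle)
t=34: (idle)
t=35: (idle)
t=36: (idle)
t=37: (idle)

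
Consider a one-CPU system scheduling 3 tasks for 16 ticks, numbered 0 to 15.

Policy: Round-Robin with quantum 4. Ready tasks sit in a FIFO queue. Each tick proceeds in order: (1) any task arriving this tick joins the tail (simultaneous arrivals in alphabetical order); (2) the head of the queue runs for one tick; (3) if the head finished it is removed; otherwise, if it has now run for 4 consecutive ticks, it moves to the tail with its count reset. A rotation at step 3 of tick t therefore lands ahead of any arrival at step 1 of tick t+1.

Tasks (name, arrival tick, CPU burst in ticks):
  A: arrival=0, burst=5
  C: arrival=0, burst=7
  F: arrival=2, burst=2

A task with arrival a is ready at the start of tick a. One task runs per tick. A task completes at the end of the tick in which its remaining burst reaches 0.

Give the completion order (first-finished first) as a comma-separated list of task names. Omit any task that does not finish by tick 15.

completion order = F, A, C

t=0: queue=[A,C] q_used=0 → run A
t=1: queue=[A,C] q_used=1 → run A
t=2: queue=[A,C,F] q_used=2 → run A
t=3: queue=[A,C,F] q_used=3 → run A
t=4: queue=[C,F,A] q_used=0 → run C
t=5: queue=[C,F,A] q_used=1 → run C
t=6: queue=[C,F,A] q_used=2 → run C
t=7: queue=[C,F,A] q_used=3 → run C
t=8: queue=[F,A,C] q_used=0 → run F
t=9: queue=[F,A,C] q_used=1 → run F
t=10: queue=[A,C] q_used=0 → run A
t=11: queue=[C] q_used=0 → run C
t=12: queue=[C] q_used=1 → run C
t=13: queue=[C] q_used=2 → run C
t=14: (idle)
t=15: (idle)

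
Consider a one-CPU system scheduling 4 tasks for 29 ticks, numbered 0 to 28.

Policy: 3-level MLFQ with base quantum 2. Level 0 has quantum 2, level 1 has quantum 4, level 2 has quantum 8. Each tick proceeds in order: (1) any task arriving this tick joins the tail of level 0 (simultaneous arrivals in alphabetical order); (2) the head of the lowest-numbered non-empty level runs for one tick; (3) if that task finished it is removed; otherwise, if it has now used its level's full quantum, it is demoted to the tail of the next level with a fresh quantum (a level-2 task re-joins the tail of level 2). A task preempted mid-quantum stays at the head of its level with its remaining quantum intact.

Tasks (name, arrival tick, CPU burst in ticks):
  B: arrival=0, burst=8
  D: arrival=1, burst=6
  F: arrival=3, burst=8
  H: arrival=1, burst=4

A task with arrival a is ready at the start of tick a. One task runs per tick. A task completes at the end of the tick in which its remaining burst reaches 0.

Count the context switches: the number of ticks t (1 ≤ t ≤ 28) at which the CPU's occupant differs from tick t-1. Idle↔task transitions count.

t=0: L0/L1/L2 = B/-/- → run B
t=1: L0/L1/L2 = BDH/-/- → run B
t=2: L0/L1/L2 = DH/B/- → run D
t=3: L0/L1/L2 = DHF/B/- → run D
t=4: L0/L1/L2 = HF/BD/- → run H
t=5: L0/L1/L2 = HF/BD/- → run H
t=6: L0/L1/L2 = F/BDH/- → run F
t=7: L0/L1/L2 = F/BDH/- → run F
t=8: L0/L1/L2 = -/BDHF/- → run B
t=9: L0/L1/L2 = -/BDHF/- → run B
t=10: L0/L1/L2 = -/BDHF/- → run B
t=11: L0/L1/L2 = -/BDHF/- → run B
t=12: L0/L1/L2 = -/DHF/B → run D
t=13: L0/L1/L2 = -/DHF/B → run D
t=14: L0/L1/L2 = -/DHF/B → run D
t=15: L0/L1/L2 = -/DHF/B → run D
t=16: L0/L1/L2 = -/HF/B → run H
t=17: L0/L1/L2 = -/HF/B → run H
t=18: L0/L1/L2 = -/F/B → run F
t=19: L0/L1/L2 = -/F/B → run F
t=20: L0/L1/L2 = -/F/B → run F
t=21: L0/L1/L2 = -/F/B → run F
t=22: L0/L1/L2 = -/-/BF → run B
t=23: L0/L1/L2 = -/-/BF → run B
t=24: L0/L1/L2 = -/-/F → run F
t=25: L0/L1/L2 = -/-/F → run F
t=26: (idle)
t=27: (idle)
t=28: (idle)

context switches = 10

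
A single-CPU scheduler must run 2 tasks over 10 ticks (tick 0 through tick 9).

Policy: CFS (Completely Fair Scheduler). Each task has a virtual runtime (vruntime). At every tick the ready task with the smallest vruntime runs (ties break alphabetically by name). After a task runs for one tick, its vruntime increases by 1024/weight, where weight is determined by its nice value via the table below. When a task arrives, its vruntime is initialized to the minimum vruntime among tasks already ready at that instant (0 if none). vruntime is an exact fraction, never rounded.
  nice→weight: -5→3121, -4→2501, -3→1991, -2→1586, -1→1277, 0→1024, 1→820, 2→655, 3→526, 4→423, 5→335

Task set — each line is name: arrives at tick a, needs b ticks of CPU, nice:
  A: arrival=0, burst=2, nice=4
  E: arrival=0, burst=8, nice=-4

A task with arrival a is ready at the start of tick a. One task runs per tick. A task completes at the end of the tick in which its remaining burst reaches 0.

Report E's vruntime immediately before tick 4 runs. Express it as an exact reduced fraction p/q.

vruntime(E, start of tick 4) = 3072/2501

t=0: vr[A=0 E=0] → run A
t=1: vr[A=1024/423 E=0] → run E
t=2: vr[A=1024/423 E=1024/2501] → run E
t=3: vr[A=1024/423 E=2048/2501] → run E
t=4: vr[A=1024/423 E=3072/2501] → run E
t=5: vr[A=1024/423 E=4096/2501] → run E
t=6: vr[A=1024/423 E=5120/2501] → run E
t=7: vr[A=1024/423 E=6144/2501] → run A
t=8: vr[E=6144/2501] → run E
t=9: vr[E=7168/2501] → run E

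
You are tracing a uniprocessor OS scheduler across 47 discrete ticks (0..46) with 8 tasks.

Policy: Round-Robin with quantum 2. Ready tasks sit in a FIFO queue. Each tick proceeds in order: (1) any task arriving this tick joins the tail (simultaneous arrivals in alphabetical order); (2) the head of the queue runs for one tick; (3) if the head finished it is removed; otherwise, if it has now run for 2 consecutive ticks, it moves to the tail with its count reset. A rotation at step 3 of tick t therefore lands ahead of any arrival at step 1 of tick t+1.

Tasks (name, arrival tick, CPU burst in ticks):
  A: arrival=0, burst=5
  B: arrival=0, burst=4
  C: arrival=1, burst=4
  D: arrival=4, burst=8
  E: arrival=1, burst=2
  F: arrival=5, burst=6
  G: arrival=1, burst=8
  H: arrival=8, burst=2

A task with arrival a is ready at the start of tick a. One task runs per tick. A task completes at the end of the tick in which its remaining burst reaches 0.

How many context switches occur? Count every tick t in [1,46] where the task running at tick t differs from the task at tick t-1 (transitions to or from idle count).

context switches = 20

t=0: queue=[A,B] q_used=0 → run A
t=1: queue=[A,B,C,E,G] q_used=1 → run A
t=2: queue=[B,C,E,G,A] q_used=0 → run B
t=3: queue=[B,C,E,G,A] q_used=1 → run B
t=4: queue=[C,E,G,A,B,D] q_used=0 → run C
t=5: queue=[C,E,G,A,B,D,F] q_used=1 → run C
t=6: queue=[E,G,A,B,D,F,C] q_used=0 → run E
t=7: queue=[E,G,A,B,D,F,C] q_used=1 → run E
t=8: queue=[G,A,B,D,F,C,H] q_used=0 → run G
t=9: queue=[G,A,B,D,F,C,H] q_used=1 → run G
t=10: queue=[A,B,D,F,C,H,G] q_used=0 → run A
t=11: queue=[A,B,D,F,C,H,G] q_used=1 → run A
t=12: queue=[B,D,F,C,H,G,A] q_used=0 → run B
t=13: queue=[B,D,F,C,H,G,A] q_used=1 → run B
t=14: queue=[D,F,C,H,G,A] q_used=0 → run D
t=15: queue=[D,F,C,H,G,A] q_used=1 → run D
t=16: queue=[F,C,H,G,A,D] q_used=0 → run F
t=17: queue=[F,C,H,G,A,D] q_used=1 → run F
t=18: queue=[C,H,G,A,D,F] q_used=0 → run C
t=19: queue=[C,H,G,A,D,F] q_used=1 → run C
t=20: queue=[H,G,A,D,F] q_used=0 → run H
t=21: queue=[H,G,A,D,F] q_used=1 → run H
t=22: queue=[G,A,D,F] q_used=0 → run G
t=23: queue=[G,A,D,F] q_used=1 → run G
t=24: queue=[A,D,F,G] q_used=0 → run A
t=25: queue=[D,F,G] q_used=0 → run D
t=26: queue=[D,F,G] q_used=1 → run D
t=27: queue=[F,G,D] q_used=0 → run F
t=28: queue=[F,G,D] q_used=1 → run F
t=29: queue=[G,D,F] q_used=0 → run G
t=30: queue=[G,D,F] q_used=1 → run G
t=31: queue=[D,F,G] q_used=0 → run D
t=32: queue=[D,F,G] q_used=1 → run D
t=33: queue=[F,G,D] q_used=0 → run F
t=34: queue=[F,G,D] q_used=1 → run F
t=35: queue=[G,D] q_used=0 → run G
t=36: queue=[G,D] q_used=1 → run G
t=37: queue=[D] q_used=0 → run D
t=38: queue=[D] q_used=1 → run D
t=39: (idle)
t=40: (idle)
t=41: (idle)
t=42: (idle)
t=43: (idle)
t=44: (idle)
t=45: (idle)
t=46: (idle)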